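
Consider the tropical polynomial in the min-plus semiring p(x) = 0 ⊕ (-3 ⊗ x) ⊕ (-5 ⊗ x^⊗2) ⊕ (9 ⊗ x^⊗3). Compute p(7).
p(7) = 0

A tropical monomial a ⊗ x^⊗i evaluates to a + i · x. Evaluating each term at x = 7:
  Term 0 contributes 0 + 0 · 7 = 0
  Term 1 contributes -3 + 1 · 7 = 4
  Term 2 contributes -5 + 2 · 7 = 9
  Term 3 contributes 9 + 3 · 7 = 30
p(7) = ⊕ of these = min[0, 4, 9, 30] = 0.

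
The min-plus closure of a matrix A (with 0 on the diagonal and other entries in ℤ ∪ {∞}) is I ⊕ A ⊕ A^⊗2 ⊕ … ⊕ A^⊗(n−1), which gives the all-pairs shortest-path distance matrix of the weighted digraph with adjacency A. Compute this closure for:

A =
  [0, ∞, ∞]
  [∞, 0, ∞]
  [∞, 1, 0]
Closure =
  [0, ∞, ∞]
  [∞, 0, ∞]
  [∞, 1, 0]

This is the Floyd-Warshall all-pairs shortest-path computation. For each intermediate vertex k = 0, 1, …, 2, update dist[i][j] ← min(dist[i][j], dist[i][k] + dist[k][j]). The final matrix gives, for each (i, j), the minimum total weight of any directed path from i to j (possibly empty when i = j).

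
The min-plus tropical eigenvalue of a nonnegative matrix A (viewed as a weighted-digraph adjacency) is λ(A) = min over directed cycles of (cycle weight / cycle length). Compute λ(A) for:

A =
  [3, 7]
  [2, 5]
λ(A) = 3

Enumerate directed cycles and compute their means (weight / length). Sample:
  cycle 0 → 0: weight = 3, length = 1, mean = 3/1 ≈ 3.000
  cycle 1 → 1: weight = 5, length = 1, mean = 5/1 ≈ 5.000
  cycle 0 → 1 → 0: weight = 9, length = 2, mean = 9/2 ≈ 4.500
  cycle 1 → 0 → 1: weight = 9, length = 2, mean = 9/2 ≈ 4.500
Minimum mean = 3.000, attained e.g. along the cycle 0 → 0 with weight 3 and length 1. So λ(A) = 3/1 = 3.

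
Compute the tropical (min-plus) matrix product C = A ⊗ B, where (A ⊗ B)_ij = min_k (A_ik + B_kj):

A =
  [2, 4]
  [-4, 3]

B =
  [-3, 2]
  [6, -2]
A ⊗ B =
  [-1, 2]
  [-7, -2]

Apply the min-plus product entry-by-entry:
  C[0][0] = min over k of (A[0][0] + B[0][0] = 2 + -3 = -1, A[0][1] + B[1][0] = 4 + 6 = 10) = -1 (attained at k = 0)
  C[0][1] = min over k of (A[0][0] + B[0][1] = 2 + 2 = 4, A[0][1] + B[1][1] = 4 + -2 = 2) = 2 (attained at k = 1)
  C[1][0] = min over k of (A[1][0] + B[0][0] = -4 + -3 = -7, A[1][1] + B[1][0] = 3 + 6 = 9) = -7 (attained at k = 0)
  C[1][1] = min over k of (A[1][0] + B[0][1] = -4 + 2 = -2, A[1][1] + B[1][1] = 3 + -2 = 1) = -2 (attained at k = 0)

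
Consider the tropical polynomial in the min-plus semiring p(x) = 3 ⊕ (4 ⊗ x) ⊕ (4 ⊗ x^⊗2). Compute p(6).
p(6) = 3

A tropical monomial a ⊗ x^⊗i evaluates to a + i · x. Evaluating each term at x = 6:
  Term 0 contributes 3 + 0 · 6 = 3
  Term 1 contributes 4 + 1 · 6 = 10
  Term 2 contributes 4 + 2 · 6 = 16
p(6) = ⊕ of these = min[3, 10, 16] = 3.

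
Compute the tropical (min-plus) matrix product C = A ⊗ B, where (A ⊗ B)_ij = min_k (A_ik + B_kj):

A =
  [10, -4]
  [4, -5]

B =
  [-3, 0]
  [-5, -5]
A ⊗ B =
  [-9, -9]
  [-10, -10]

Apply the min-plus product entry-by-entry:
  C[0][0] = min over k of (A[0][0] + B[0][0] = 10 + -3 = 7, A[0][1] + B[1][0] = -4 + -5 = -9) = -9 (attained at k = 1)
  C[0][1] = min over k of (A[0][0] + B[0][1] = 10 + 0 = 10, A[0][1] + B[1][1] = -4 + -5 = -9) = -9 (attained at k = 1)
  C[1][0] = min over k of (A[1][0] + B[0][0] = 4 + -3 = 1, A[1][1] + B[1][0] = -5 + -5 = -10) = -10 (attained at k = 1)
  C[1][1] = min over k of (A[1][0] + B[0][1] = 4 + 0 = 4, A[1][1] + B[1][1] = -5 + -5 = -10) = -10 (attained at k = 1)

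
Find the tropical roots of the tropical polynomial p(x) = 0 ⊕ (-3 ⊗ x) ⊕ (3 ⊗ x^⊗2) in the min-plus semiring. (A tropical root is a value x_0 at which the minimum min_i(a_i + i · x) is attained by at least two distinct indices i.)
Roots: {-6, 3}

Each tropical root is a break point of the lower envelope of the lines y = a_i + i · x (there are 3 lines, with slopes 0, 1, ..., 2). Only the lines that attain the minimum somewhere contribute to roots; other lines are dominated. Here the surviving (envelope) indices are i = 2, i = 1, i = 0.
Intersections between consecutive envelope lines give the roots: for adjacent envelope indices i < j the intersection is x = (a_i − a_j) / (j − i). Reading off the sorted break points: {-6, 3}.
Verification: at each break x_0, at least two indices attain the minimum of min_i(a_i + i · x_0).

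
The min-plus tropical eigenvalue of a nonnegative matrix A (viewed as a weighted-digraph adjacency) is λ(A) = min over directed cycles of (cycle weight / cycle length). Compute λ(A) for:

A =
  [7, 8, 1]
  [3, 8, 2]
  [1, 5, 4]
λ(A) = 1

Enumerate directed cycles and compute their means (weight / length). Sample:
  cycle 0 → 0: weight = 7, length = 1, mean = 7/1 ≈ 7.000
  cycle 1 → 1: weight = 8, length = 1, mean = 8/1 ≈ 8.000
  cycle 2 → 2: weight = 4, length = 1, mean = 4/1 ≈ 4.000
  cycle 0 → 1 → 0: weight = 11, length = 2, mean = 11/2 ≈ 5.500
  cycle 0 → 2 → 0: weight = 2, length = 2, mean = 2/2 ≈ 1.000
  cycle 1 → 0 → 1: weight = 11, length = 2, mean = 11/2 ≈ 5.500
Minimum mean = 1.000, attained e.g. along the cycle 0 → 2 → 0 with weight 2 and length 2. So λ(A) = 2/2 = 1.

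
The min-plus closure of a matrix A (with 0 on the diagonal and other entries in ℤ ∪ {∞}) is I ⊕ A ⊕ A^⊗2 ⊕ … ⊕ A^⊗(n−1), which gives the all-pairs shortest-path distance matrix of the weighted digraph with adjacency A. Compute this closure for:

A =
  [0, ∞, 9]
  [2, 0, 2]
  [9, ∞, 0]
Closure =
  [0, ∞, 9]
  [2, 0, 2]
  [9, ∞, 0]

This is the Floyd-Warshall all-pairs shortest-path computation. For each intermediate vertex k = 0, 1, …, 2, update dist[i][j] ← min(dist[i][j], dist[i][k] + dist[k][j]). The final matrix gives, for each (i, j), the minimum total weight of any directed path from i to j (possibly empty when i = j).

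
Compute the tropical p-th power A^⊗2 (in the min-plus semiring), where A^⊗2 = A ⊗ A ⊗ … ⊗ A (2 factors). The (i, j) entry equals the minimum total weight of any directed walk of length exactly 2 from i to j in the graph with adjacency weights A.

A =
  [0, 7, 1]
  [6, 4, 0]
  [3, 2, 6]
A^⊗2 =
  [0, 3, 1]
  [3, 2, 4]
  [3, 6, 2]

Each entry (A^⊗2)_ij equals the minimum over all length-2 walks i = v_0 → v_1 → … → v_2 = j of Σ_t A[v_t][v_{t+1}]. For example, for (i, j) = (0, 2) we minimise over 3 possible intermediate vertex sequences; the minimum is 1, attained along the walk 0 → 0 → 2.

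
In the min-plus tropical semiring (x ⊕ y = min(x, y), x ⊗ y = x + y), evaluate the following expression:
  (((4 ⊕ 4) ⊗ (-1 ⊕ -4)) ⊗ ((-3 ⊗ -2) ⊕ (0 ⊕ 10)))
(((4 ⊕ 4) ⊗ (-1 ⊕ -4)) ⊗ ((-3 ⊗ -2) ⊕ (0 ⊕ 10))) = -5

Expand innermost to outermost. Recall ⊕ takes the minimum of its arguments and ⊗ takes their sum. Working out the expression (((4 ⊕ 4) ⊗ (-1 ⊕ -4)) ⊗ ((-3 ⊗ -2) ⊕ (0 ⊕ 10))) gives -5.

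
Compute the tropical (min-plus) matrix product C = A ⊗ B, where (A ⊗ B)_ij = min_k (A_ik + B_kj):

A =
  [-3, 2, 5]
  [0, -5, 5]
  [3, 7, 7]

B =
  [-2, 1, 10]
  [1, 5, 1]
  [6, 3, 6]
A ⊗ B =
  [-5, -2, 3]
  [-4, 0, -4]
  [1, 4, 8]

Apply the min-plus product entry-by-entry:
  C[0][0] = min over k of (A[0][0] + B[0][0] = -3 + -2 = -5, A[0][1] + B[1][0] = 2 + 1 = 3, A[0][2] + B[2][0] = 5 + 6 = 11) = -5 (attained at k = 0)
  C[0][1] = min over k of (A[0][0] + B[0][1] = -3 + 1 = -2, A[0][1] + B[1][1] = 2 + 5 = 7, A[0][2] + B[2][1] = 5 + 3 = 8) = -2 (attained at k = 0)
  C[0][2] = min over k of (A[0][0] + B[0][2] = -3 + 10 = 7, A[0][1] + B[1][2] = 2 + 1 = 3, A[0][2] + B[2][2] = 5 + 6 = 11) = 3 (attained at k = 1)
  C[1][0] = min over k of (A[1][0] + B[0][0] = 0 + -2 = -2, A[1][1] + B[1][0] = -5 + 1 = -4, A[1][2] + B[2][0] = 5 + 6 = 11) = -4 (attained at k = 1)
  C[1][1] = min over k of (A[1][0] + B[0][1] = 0 + 1 = 1, A[1][1] + B[1][1] = -5 + 5 = 0, A[1][2] + B[2][1] = 5 + 3 = 8) = 0 (attained at k = 1)
  C[1][2] = min over k of (A[1][0] + B[0][2] = 0 + 10 = 10, A[1][1] + B[1][2] = -5 + 1 = -4, A[1][2] + B[2][2] = 5 + 6 = 11) = -4 (attained at k = 1)
  C[2][0] = min over k of (A[2][0] + B[0][0] = 3 + -2 = 1, A[2][1] + B[1][0] = 7 + 1 = 8, A[2][2] + B[2][0] = 7 + 6 = 13) = 1 (attained at k = 0)
  C[2][1] = min over k of (A[2][0] + B[0][1] = 3 + 1 = 4, A[2][1] + B[1][1] = 7 + 5 = 12, A[2][2] + B[2][1] = 7 + 3 = 10) = 4 (attained at k = 0)
  C[2][2] = min over k of (A[2][0] + B[0][2] = 3 + 10 = 13, A[2][1] + B[1][2] = 7 + 1 = 8, A[2][2] + B[2][2] = 7 + 6 = 13) = 8 (attained at k = 1)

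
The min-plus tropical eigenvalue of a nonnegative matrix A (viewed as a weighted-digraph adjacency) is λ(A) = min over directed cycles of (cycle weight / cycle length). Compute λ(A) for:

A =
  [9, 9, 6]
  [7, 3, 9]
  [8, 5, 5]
λ(A) = 3

Enumerate directed cycles and compute their means (weight / length). Sample:
  cycle 0 → 0: weight = 9, length = 1, mean = 9/1 ≈ 9.000
  cycle 1 → 1: weight = 3, length = 1, mean = 3/1 ≈ 3.000
  cycle 2 → 2: weight = 5, length = 1, mean = 5/1 ≈ 5.000
  cycle 0 → 1 → 0: weight = 16, length = 2, mean = 16/2 ≈ 8.000
  cycle 0 → 2 → 0: weight = 14, length = 2, mean = 14/2 ≈ 7.000
  cycle 1 → 0 → 1: weight = 16, length = 2, mean = 16/2 ≈ 8.000
Minimum mean = 3.000, attained e.g. along the cycle 1 → 1 with weight 3 and length 1. So λ(A) = 3/1 = 3.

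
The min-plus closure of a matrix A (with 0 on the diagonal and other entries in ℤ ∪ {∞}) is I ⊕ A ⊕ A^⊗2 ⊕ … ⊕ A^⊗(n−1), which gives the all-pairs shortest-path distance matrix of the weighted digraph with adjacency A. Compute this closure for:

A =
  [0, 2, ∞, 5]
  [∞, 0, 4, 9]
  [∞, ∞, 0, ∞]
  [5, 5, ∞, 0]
Closure =
  [0, 2, 6, 5]
  [14, 0, 4, 9]
  [∞, ∞, 0, ∞]
  [5, 5, 9, 0]

This is the Floyd-Warshall all-pairs shortest-path computation. For each intermediate vertex k = 0, 1, …, 3, update dist[i][j] ← min(dist[i][j], dist[i][k] + dist[k][j]). The final matrix gives, for each (i, j), the minimum total weight of any directed path from i to j (possibly empty when i = j).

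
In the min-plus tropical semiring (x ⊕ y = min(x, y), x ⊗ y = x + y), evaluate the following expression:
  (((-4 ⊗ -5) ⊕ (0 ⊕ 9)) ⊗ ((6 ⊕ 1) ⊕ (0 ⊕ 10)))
(((-4 ⊗ -5) ⊕ (0 ⊕ 9)) ⊗ ((6 ⊕ 1) ⊕ (0 ⊕ 10))) = -9

Expand innermost to outermost. Recall ⊕ takes the minimum of its arguments and ⊗ takes their sum. Working out the expression (((-4 ⊗ -5) ⊕ (0 ⊕ 9)) ⊗ ((6 ⊕ 1) ⊕ (0 ⊕ 10))) gives -9.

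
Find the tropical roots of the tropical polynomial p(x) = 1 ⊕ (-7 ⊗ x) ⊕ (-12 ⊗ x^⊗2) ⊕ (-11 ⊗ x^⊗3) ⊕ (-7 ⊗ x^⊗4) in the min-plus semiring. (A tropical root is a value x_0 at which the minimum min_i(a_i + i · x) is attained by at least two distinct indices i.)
Roots: {-4, -1, 5, 8}

Each tropical root is a break point of the lower envelope of the lines y = a_i + i · x (there are 5 lines, with slopes 0, 1, ..., 4). Only the lines that attain the minimum somewhere contribute to roots; other lines are dominated. Here the surviving (envelope) indices are i = 4, i = 3, i = 2, i = 1, i = 0.
Intersections between consecutive envelope lines give the roots: for adjacent envelope indices i < j the intersection is x = (a_i − a_j) / (j − i). Reading off the sorted break points: {-4, -1, 5, 8}.
Verification: at each break x_0, at least two indices attain the minimum of min_i(a_i + i · x_0).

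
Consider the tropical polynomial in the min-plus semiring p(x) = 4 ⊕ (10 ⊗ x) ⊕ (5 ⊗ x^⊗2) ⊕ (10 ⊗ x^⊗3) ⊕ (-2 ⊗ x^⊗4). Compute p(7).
p(7) = 4

A tropical monomial a ⊗ x^⊗i evaluates to a + i · x. Evaluating each term at x = 7:
  Term 0 contributes 4 + 0 · 7 = 4
  Term 1 contributes 10 + 1 · 7 = 17
  Term 2 contributes 5 + 2 · 7 = 19
  Term 3 contributes 10 + 3 · 7 = 31
  Term 4 contributes -2 + 4 · 7 = 26
p(7) = ⊕ of these = min[4, 17, 19, 31, 26] = 4.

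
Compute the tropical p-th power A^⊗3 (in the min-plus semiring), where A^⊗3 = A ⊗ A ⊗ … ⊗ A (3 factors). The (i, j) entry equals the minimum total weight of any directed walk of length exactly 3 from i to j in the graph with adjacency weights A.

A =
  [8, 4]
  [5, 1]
A^⊗3 =
  [10, 6]
  [7, 3]

Each entry (A^⊗3)_ij equals the minimum over all length-3 walks i = v_0 → v_1 → … → v_3 = j of Σ_t A[v_t][v_{t+1}]. For example, for (i, j) = (0, 1) we minimise over 4 possible intermediate vertex sequences; the minimum is 6, attained along the walk 0 → 1 → 1 → 1.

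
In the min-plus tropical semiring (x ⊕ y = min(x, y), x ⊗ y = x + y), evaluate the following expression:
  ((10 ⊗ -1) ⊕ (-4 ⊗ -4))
((10 ⊗ -1) ⊕ (-4 ⊗ -4)) = -8

Expand innermost to outermost. Recall ⊕ takes the minimum of its arguments and ⊗ takes their sum. Working out the expression ((10 ⊗ -1) ⊕ (-4 ⊗ -4)) gives -8.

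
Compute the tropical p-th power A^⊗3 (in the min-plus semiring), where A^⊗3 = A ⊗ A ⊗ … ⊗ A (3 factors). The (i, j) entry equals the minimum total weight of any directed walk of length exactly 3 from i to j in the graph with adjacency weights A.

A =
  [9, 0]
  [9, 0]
A^⊗3 =
  [9, 0]
  [9, 0]

Each entry (A^⊗3)_ij equals the minimum over all length-3 walks i = v_0 → v_1 → … → v_3 = j of Σ_t A[v_t][v_{t+1}]. For example, for (i, j) = (0, 1) we minimise over 4 possible intermediate vertex sequences; the minimum is 0, attained along the walk 0 → 1 → 1 → 1.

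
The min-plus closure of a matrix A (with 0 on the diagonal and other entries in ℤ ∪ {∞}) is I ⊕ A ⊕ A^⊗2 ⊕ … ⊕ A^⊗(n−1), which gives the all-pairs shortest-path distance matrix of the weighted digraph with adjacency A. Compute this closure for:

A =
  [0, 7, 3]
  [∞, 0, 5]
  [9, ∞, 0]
Closure =
  [0, 7, 3]
  [14, 0, 5]
  [9, 16, 0]

This is the Floyd-Warshall all-pairs shortest-path computation. For each intermediate vertex k = 0, 1, …, 2, update dist[i][j] ← min(dist[i][j], dist[i][k] + dist[k][j]). The final matrix gives, for each (i, j), the minimum total weight of any directed path from i to j (possibly empty when i = j).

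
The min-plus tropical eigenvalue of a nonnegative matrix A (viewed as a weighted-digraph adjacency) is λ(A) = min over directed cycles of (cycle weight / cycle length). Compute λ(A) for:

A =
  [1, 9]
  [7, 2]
λ(A) = 1

Enumerate directed cycles and compute their means (weight / length). Sample:
  cycle 0 → 0: weight = 1, length = 1, mean = 1/1 ≈ 1.000
  cycle 1 → 1: weight = 2, length = 1, mean = 2/1 ≈ 2.000
  cycle 0 → 1 → 0: weight = 16, length = 2, mean = 16/2 ≈ 8.000
  cycle 1 → 0 → 1: weight = 16, length = 2, mean = 16/2 ≈ 8.000
Minimum mean = 1.000, attained e.g. along the cycle 0 → 0 with weight 1 and length 1. So λ(A) = 1/1 = 1.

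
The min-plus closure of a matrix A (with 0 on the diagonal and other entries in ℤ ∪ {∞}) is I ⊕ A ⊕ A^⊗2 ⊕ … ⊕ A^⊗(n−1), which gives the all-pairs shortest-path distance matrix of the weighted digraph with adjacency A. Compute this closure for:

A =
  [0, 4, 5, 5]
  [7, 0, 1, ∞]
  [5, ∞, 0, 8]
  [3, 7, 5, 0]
Closure =
  [0, 4, 5, 5]
  [6, 0, 1, 9]
  [5, 9, 0, 8]
  [3, 7, 5, 0]

This is the Floyd-Warshall all-pairs shortest-path computation. For each intermediate vertex k = 0, 1, …, 3, update dist[i][j] ← min(dist[i][j], dist[i][k] + dist[k][j]). The final matrix gives, for each (i, j), the minimum total weight of any directed path from i to j (possibly empty when i = j).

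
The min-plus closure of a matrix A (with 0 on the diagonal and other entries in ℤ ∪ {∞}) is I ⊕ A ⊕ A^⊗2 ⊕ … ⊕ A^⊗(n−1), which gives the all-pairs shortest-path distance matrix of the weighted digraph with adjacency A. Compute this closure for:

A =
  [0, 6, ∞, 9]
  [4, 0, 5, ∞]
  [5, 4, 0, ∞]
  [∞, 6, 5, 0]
Closure =
  [0, 6, 11, 9]
  [4, 0, 5, 13]
  [5, 4, 0, 14]
  [10, 6, 5, 0]

This is the Floyd-Warshall all-pairs shortest-path computation. For each intermediate vertex k = 0, 1, …, 3, update dist[i][j] ← min(dist[i][j], dist[i][k] + dist[k][j]). The final matrix gives, for each (i, j), the minimum total weight of any directed path from i to j (possibly empty when i = j).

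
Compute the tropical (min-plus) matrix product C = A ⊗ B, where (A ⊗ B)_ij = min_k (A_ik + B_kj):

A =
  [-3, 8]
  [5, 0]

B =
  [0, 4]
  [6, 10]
A ⊗ B =
  [-3, 1]
  [5, 9]

Apply the min-plus product entry-by-entry:
  C[0][0] = min over k of (A[0][0] + B[0][0] = -3 + 0 = -3, A[0][1] + B[1][0] = 8 + 6 = 14) = -3 (attained at k = 0)
  C[0][1] = min over k of (A[0][0] + B[0][1] = -3 + 4 = 1, A[0][1] + B[1][1] = 8 + 10 = 18) = 1 (attained at k = 0)
  C[1][0] = min over k of (A[1][0] + B[0][0] = 5 + 0 = 5, A[1][1] + B[1][0] = 0 + 6 = 6) = 5 (attained at k = 0)
  C[1][1] = min over k of (A[1][0] + B[0][1] = 5 + 4 = 9, A[1][1] + B[1][1] = 0 + 10 = 10) = 9 (attained at k = 0)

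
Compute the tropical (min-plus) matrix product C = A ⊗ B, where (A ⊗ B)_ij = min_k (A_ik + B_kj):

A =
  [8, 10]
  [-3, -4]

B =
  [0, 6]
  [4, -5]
A ⊗ B =
  [8, 5]
  [-3, -9]

Apply the min-plus product entry-by-entry:
  C[0][0] = min over k of (A[0][0] + B[0][0] = 8 + 0 = 8, A[0][1] + B[1][0] = 10 + 4 = 14) = 8 (attained at k = 0)
  C[0][1] = min over k of (A[0][0] + B[0][1] = 8 + 6 = 14, A[0][1] + B[1][1] = 10 + -5 = 5) = 5 (attained at k = 1)
  C[1][0] = min over k of (A[1][0] + B[0][0] = -3 + 0 = -3, A[1][1] + B[1][0] = -4 + 4 = 0) = -3 (attained at k = 0)
  C[1][1] = min over k of (A[1][0] + B[0][1] = -3 + 6 = 3, A[1][1] + B[1][1] = -4 + -5 = -9) = -9 (attained at k = 1)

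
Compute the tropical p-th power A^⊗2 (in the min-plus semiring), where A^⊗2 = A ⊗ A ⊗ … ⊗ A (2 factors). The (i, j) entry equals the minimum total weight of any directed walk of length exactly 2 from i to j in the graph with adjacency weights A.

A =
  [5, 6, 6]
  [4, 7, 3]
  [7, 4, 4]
A^⊗2 =
  [10, 10, 9]
  [9, 7, 7]
  [8, 8, 7]

Each entry (A^⊗2)_ij equals the minimum over all length-2 walks i = v_0 → v_1 → … → v_2 = j of Σ_t A[v_t][v_{t+1}]. For example, for (i, j) = (0, 2) we minimise over 3 possible intermediate vertex sequences; the minimum is 9, attained along the walk 0 → 1 → 2.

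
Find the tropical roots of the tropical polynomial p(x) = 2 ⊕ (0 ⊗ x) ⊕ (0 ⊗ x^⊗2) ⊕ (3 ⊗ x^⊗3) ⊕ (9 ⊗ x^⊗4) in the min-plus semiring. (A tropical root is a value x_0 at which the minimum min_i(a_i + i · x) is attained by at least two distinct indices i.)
Roots: {-6, -3, 0, 2}

Each tropical root is a break point of the lower envelope of the lines y = a_i + i · x (there are 5 lines, with slopes 0, 1, ..., 4). Only the lines that attain the minimum somewhere contribute to roots; other lines are dominated. Here the surviving (envelope) indices are i = 4, i = 3, i = 2, i = 1, i = 0.
Intersections between consecutive envelope lines give the roots: for adjacent envelope indices i < j the intersection is x = (a_i − a_j) / (j − i). Reading off the sorted break points: {-6, -3, 0, 2}.
Verification: at each break x_0, at least two indices attain the minimum of min_i(a_i + i · x_0).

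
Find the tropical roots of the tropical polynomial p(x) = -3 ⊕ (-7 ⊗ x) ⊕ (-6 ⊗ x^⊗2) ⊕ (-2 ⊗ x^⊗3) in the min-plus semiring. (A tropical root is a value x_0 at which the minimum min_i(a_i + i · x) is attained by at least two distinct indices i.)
Roots: {-4, -1, 4}

Each tropical root is a break point of the lower envelope of the lines y = a_i + i · x (there are 4 lines, with slopes 0, 1, ..., 3). Only the lines that attain the minimum somewhere contribute to roots; other lines are dominated. Here the surviving (envelope) indices are i = 3, i = 2, i = 1, i = 0.
Intersections between consecutive envelope lines give the roots: for adjacent envelope indices i < j the intersection is x = (a_i − a_j) / (j − i). Reading off the sorted break points: {-4, -1, 4}.
Verification: at each break x_0, at least two indices attain the minimum of min_i(a_i + i · x_0).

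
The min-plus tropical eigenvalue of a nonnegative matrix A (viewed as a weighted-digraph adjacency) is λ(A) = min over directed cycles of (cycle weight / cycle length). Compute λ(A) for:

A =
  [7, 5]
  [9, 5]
λ(A) = 5

Enumerate directed cycles and compute their means (weight / length). Sample:
  cycle 0 → 0: weight = 7, length = 1, mean = 7/1 ≈ 7.000
  cycle 1 → 1: weight = 5, length = 1, mean = 5/1 ≈ 5.000
  cycle 0 → 1 → 0: weight = 14, length = 2, mean = 14/2 ≈ 7.000
  cycle 1 → 0 → 1: weight = 14, length = 2, mean = 14/2 ≈ 7.000
Minimum mean = 5.000, attained e.g. along the cycle 1 → 1 with weight 5 and length 1. So λ(A) = 5/1 = 5.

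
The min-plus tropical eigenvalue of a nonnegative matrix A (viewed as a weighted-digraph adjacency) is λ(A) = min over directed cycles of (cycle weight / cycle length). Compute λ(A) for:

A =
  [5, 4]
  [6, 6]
λ(A) = 5

Enumerate directed cycles and compute their means (weight / length). Sample:
  cycle 0 → 0: weight = 5, length = 1, mean = 5/1 ≈ 5.000
  cycle 1 → 1: weight = 6, length = 1, mean = 6/1 ≈ 6.000
  cycle 0 → 1 → 0: weight = 10, length = 2, mean = 10/2 ≈ 5.000
  cycle 1 → 0 → 1: weight = 10, length = 2, mean = 10/2 ≈ 5.000
Minimum mean = 5.000, attained e.g. along the cycle 0 → 0 with weight 5 and length 1. So λ(A) = 5/1 = 5.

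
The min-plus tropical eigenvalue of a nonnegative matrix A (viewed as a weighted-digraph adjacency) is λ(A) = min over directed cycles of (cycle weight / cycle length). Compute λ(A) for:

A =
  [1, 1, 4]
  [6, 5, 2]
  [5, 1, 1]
λ(A) = 1

Enumerate directed cycles and compute their means (weight / length). Sample:
  cycle 0 → 0: weight = 1, length = 1, mean = 1/1 ≈ 1.000
  cycle 1 → 1: weight = 5, length = 1, mean = 5/1 ≈ 5.000
  cycle 2 → 2: weight = 1, length = 1, mean = 1/1 ≈ 1.000
  cycle 0 → 1 → 0: weight = 7, length = 2, mean = 7/2 ≈ 3.500
  cycle 0 → 2 → 0: weight = 9, length = 2, mean = 9/2 ≈ 4.500
  cycle 1 → 0 → 1: weight = 7, length = 2, mean = 7/2 ≈ 3.500
Minimum mean = 1.000, attained e.g. along the cycle 0 → 0 with weight 1 and length 1. So λ(A) = 1/1 = 1.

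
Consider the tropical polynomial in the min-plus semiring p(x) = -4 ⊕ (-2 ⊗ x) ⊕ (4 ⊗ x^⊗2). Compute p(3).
p(3) = -4

A tropical monomial a ⊗ x^⊗i evaluates to a + i · x. Evaluating each term at x = 3:
  Term 0 contributes -4 + 0 · 3 = -4
  Term 1 contributes -2 + 1 · 3 = 1
  Term 2 contributes 4 + 2 · 3 = 10
p(3) = ⊕ of these = min[-4, 1, 10] = -4.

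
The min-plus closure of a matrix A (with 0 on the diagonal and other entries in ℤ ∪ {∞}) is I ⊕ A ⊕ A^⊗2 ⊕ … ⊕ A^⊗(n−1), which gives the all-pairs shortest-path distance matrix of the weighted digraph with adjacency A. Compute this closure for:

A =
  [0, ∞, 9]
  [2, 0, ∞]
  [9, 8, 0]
Closure =
  [0, 17, 9]
  [2, 0, 11]
  [9, 8, 0]

This is the Floyd-Warshall all-pairs shortest-path computation. For each intermediate vertex k = 0, 1, …, 2, update dist[i][j] ← min(dist[i][j], dist[i][k] + dist[k][j]). The final matrix gives, for each (i, j), the minimum total weight of any directed path from i to j (possibly empty when i = j).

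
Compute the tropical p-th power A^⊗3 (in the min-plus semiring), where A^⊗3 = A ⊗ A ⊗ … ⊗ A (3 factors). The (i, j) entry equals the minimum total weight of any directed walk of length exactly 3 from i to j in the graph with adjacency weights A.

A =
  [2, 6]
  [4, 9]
A^⊗3 =
  [6, 10]
  [8, 12]

Each entry (A^⊗3)_ij equals the minimum over all length-3 walks i = v_0 → v_1 → … → v_3 = j of Σ_t A[v_t][v_{t+1}]. For example, for (i, j) = (0, 1) we minimise over 4 possible intermediate vertex sequences; the minimum is 10, attained along the walk 0 → 0 → 0 → 1.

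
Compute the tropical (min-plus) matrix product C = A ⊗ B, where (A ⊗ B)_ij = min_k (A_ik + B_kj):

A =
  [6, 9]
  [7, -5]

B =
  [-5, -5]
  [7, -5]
A ⊗ B =
  [1, 1]
  [2, -10]

Apply the min-plus product entry-by-entry:
  C[0][0] = min over k of (A[0][0] + B[0][0] = 6 + -5 = 1, A[0][1] + B[1][0] = 9 + 7 = 16) = 1 (attained at k = 0)
  C[0][1] = min over k of (A[0][0] + B[0][1] = 6 + -5 = 1, A[0][1] + B[1][1] = 9 + -5 = 4) = 1 (attained at k = 0)
  C[1][0] = min over k of (A[1][0] + B[0][0] = 7 + -5 = 2, A[1][1] + B[1][0] = -5 + 7 = 2) = 2 (attained at k = 0)
  C[1][1] = min over k of (A[1][0] + B[0][1] = 7 + -5 = 2, A[1][1] + B[1][1] = -5 + -5 = -10) = -10 (attained at k = 1)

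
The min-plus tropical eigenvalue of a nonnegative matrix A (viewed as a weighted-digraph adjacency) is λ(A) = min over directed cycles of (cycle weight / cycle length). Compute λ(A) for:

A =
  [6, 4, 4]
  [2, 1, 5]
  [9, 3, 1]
λ(A) = 1

Enumerate directed cycles and compute their means (weight / length). Sample:
  cycle 0 → 0: weight = 6, length = 1, mean = 6/1 ≈ 6.000
  cycle 1 → 1: weight = 1, length = 1, mean = 1/1 ≈ 1.000
  cycle 2 → 2: weight = 1, length = 1, mean = 1/1 ≈ 1.000
  cycle 0 → 1 → 0: weight = 6, length = 2, mean = 6/2 ≈ 3.000
  cycle 0 → 2 → 0: weight = 13, length = 2, mean = 13/2 ≈ 6.500
  cycle 1 → 0 → 1: weight = 6, length = 2, mean = 6/2 ≈ 3.000
Minimum mean = 1.000, attained e.g. along the cycle 1 → 1 with weight 1 and length 1. So λ(A) = 1/1 = 1.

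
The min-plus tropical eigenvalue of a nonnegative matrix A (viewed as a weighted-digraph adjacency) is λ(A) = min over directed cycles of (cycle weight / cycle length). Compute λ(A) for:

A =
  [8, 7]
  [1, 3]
λ(A) = 3

Enumerate directed cycles and compute their means (weight / length). Sample:
  cycle 0 → 0: weight = 8, length = 1, mean = 8/1 ≈ 8.000
  cycle 1 → 1: weight = 3, length = 1, mean = 3/1 ≈ 3.000
  cycle 0 → 1 → 0: weight = 8, length = 2, mean = 8/2 ≈ 4.000
  cycle 1 → 0 → 1: weight = 8, length = 2, mean = 8/2 ≈ 4.000
Minimum mean = 3.000, attained e.g. along the cycle 1 → 1 with weight 3 and length 1. So λ(A) = 3/1 = 3.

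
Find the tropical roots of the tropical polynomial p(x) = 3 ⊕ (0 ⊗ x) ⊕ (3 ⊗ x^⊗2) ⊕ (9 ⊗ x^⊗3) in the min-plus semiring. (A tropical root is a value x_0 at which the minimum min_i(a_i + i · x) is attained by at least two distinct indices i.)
Roots: {-6, -3, 3}

Each tropical root is a break point of the lower envelope of the lines y = a_i + i · x (there are 4 lines, with slopes 0, 1, ..., 3). Only the lines that attain the minimum somewhere contribute to roots; other lines are dominated. Here the surviving (envelope) indices are i = 3, i = 2, i = 1, i = 0.
Intersections between consecutive envelope lines give the roots: for adjacent envelope indices i < j the intersection is x = (a_i − a_j) / (j − i). Reading off the sorted break points: {-6, -3, 3}.
Verification: at each break x_0, at least two indices attain the minimum of min_i(a_i + i · x_0).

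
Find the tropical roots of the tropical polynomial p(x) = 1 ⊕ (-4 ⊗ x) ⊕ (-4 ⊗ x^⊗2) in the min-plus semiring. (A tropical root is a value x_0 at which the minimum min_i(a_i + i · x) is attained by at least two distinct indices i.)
Roots: {0, 5}

Each tropical root is a break point of the lower envelope of the lines y = a_i + i · x (there are 3 lines, with slopes 0, 1, ..., 2). Only the lines that attain the minimum somewhere contribute to roots; other lines are dominated. Here the surviving (envelope) indices are i = 2, i = 1, i = 0.
Intersections between consecutive envelope lines give the roots: for adjacent envelope indices i < j the intersection is x = (a_i − a_j) / (j − i). Reading off the sorted break points: {0, 5}.
Verification: at each break x_0, at least two indices attain the minimum of min_i(a_i + i · x_0).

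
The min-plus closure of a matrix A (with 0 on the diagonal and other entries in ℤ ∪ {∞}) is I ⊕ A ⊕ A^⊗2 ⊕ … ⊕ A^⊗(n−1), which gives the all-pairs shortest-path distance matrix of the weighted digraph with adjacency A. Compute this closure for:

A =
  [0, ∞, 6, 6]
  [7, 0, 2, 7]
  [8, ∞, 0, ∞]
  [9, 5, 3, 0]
Closure =
  [0, 11, 6, 6]
  [7, 0, 2, 7]
  [8, 19, 0, 14]
  [9, 5, 3, 0]

This is the Floyd-Warshall all-pairs shortest-path computation. For each intermediate vertex k = 0, 1, …, 3, update dist[i][j] ← min(dist[i][j], dist[i][k] + dist[k][j]). The final matrix gives, for each (i, j), the minimum total weight of any directed path from i to j (possibly empty when i = j).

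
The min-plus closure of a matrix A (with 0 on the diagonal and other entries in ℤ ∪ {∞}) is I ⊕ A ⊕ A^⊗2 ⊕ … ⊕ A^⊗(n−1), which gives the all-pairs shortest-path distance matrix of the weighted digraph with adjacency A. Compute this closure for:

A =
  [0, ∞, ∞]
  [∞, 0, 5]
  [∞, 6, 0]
Closure =
  [0, ∞, ∞]
  [∞, 0, 5]
  [∞, 6, 0]

This is the Floyd-Warshall all-pairs shortest-path computation. For each intermediate vertex k = 0, 1, …, 2, update dist[i][j] ← min(dist[i][j], dist[i][k] + dist[k][j]). The final matrix gives, for each (i, j), the minimum total weight of any directed path from i to j (possibly empty when i = j).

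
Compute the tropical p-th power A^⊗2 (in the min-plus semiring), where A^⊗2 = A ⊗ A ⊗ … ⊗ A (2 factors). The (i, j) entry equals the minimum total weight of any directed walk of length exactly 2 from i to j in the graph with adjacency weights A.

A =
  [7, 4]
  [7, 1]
A^⊗2 =
  [11, 5]
  [8, 2]

Each entry (A^⊗2)_ij equals the minimum over all length-2 walks i = v_0 → v_1 → … → v_2 = j of Σ_t A[v_t][v_{t+1}]. For example, for (i, j) = (0, 1) we minimise over 2 possible intermediate vertex sequences; the minimum is 5, attained along the walk 0 → 1 → 1.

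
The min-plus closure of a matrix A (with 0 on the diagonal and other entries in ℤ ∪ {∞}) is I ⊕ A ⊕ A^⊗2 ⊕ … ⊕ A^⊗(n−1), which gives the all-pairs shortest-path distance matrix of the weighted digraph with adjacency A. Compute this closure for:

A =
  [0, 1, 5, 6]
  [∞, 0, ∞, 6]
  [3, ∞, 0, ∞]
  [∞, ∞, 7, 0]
Closure =
  [0, 1, 5, 6]
  [16, 0, 13, 6]
  [3, 4, 0, 9]
  [10, 11, 7, 0]

This is the Floyd-Warshall all-pairs shortest-path computation. For each intermediate vertex k = 0, 1, …, 3, update dist[i][j] ← min(dist[i][j], dist[i][k] + dist[k][j]). The final matrix gives, for each (i, j), the minimum total weight of any directed path from i to j (possibly empty when i = j).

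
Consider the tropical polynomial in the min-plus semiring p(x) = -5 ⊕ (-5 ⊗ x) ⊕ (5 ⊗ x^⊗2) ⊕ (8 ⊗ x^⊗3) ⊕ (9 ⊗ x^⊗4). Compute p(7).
p(7) = -5

A tropical monomial a ⊗ x^⊗i evaluates to a + i · x. Evaluating each term at x = 7:
  Term 0 contributes -5 + 0 · 7 = -5
  Term 1 contributes -5 + 1 · 7 = 2
  Term 2 contributes 5 + 2 · 7 = 19
  Term 3 contributes 8 + 3 · 7 = 29
  Term 4 contributes 9 + 4 · 7 = 37
p(7) = ⊕ of these = min[-5, 2, 19, 29, 37] = -5.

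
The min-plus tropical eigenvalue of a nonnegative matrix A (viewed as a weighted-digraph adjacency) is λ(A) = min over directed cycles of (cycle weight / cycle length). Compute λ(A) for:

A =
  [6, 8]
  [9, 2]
λ(A) = 2

Enumerate directed cycles and compute their means (weight / length). Sample:
  cycle 0 → 0: weight = 6, length = 1, mean = 6/1 ≈ 6.000
  cycle 1 → 1: weight = 2, length = 1, mean = 2/1 ≈ 2.000
  cycle 0 → 1 → 0: weight = 17, length = 2, mean = 17/2 ≈ 8.500
  cycle 1 → 0 → 1: weight = 17, length = 2, mean = 17/2 ≈ 8.500
Minimum mean = 2.000, attained e.g. along the cycle 1 → 1 with weight 2 and length 1. So λ(A) = 2/1 = 2.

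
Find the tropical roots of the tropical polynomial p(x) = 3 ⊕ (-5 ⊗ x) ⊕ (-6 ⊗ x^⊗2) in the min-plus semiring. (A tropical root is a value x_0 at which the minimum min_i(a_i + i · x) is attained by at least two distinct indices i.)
Roots: {1, 8}

Each tropical root is a break point of the lower envelope of the lines y = a_i + i · x (there are 3 lines, with slopes 0, 1, ..., 2). Only the lines that attain the minimum somewhere contribute to roots; other lines are dominated. Here the surviving (envelope) indices are i = 2, i = 1, i = 0.
Intersections between consecutive envelope lines give the roots: for adjacent envelope indices i < j the intersection is x = (a_i − a_j) / (j − i). Reading off the sorted break points: {1, 8}.
Verification: at each break x_0, at least two indices attain the minimum of min_i(a_i + i · x_0).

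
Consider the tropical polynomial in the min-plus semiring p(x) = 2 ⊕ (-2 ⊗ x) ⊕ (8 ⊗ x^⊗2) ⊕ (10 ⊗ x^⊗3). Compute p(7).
p(7) = 2

A tropical monomial a ⊗ x^⊗i evaluates to a + i · x. Evaluating each term at x = 7:
  Term 0 contributes 2 + 0 · 7 = 2
  Term 1 contributes -2 + 1 · 7 = 5
  Term 2 contributes 8 + 2 · 7 = 22
  Term 3 contributes 10 + 3 · 7 = 31
p(7) = ⊕ of these = min[2, 5, 22, 31] = 2.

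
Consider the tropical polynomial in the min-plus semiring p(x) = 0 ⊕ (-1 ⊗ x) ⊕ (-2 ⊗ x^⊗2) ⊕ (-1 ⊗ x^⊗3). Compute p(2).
p(2) = 0

A tropical monomial a ⊗ x^⊗i evaluates to a + i · x. Evaluating each term at x = 2:
  Term 0 contributes 0 + 0 · 2 = 0
  Term 1 contributes -1 + 1 · 2 = 1
  Term 2 contributes -2 + 2 · 2 = 2
  Term 3 contributes -1 + 3 · 2 = 5
p(2) = ⊕ of these = min[0, 1, 2, 5] = 0.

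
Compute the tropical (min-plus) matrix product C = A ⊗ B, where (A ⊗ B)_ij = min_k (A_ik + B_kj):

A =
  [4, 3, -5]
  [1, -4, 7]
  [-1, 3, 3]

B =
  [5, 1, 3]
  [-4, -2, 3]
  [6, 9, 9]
A ⊗ B =
  [-1, 1, 4]
  [-8, -6, -1]
  [-1, 0, 2]

Apply the min-plus product entry-by-entry:
  C[0][0] = min over k of (A[0][0] + B[0][0] = 4 + 5 = 9, A[0][1] + B[1][0] = 3 + -4 = -1, A[0][2] + B[2][0] = -5 + 6 = 1) = -1 (attained at k = 1)
  C[0][1] = min over k of (A[0][0] + B[0][1] = 4 + 1 = 5, A[0][1] + B[1][1] = 3 + -2 = 1, A[0][2] + B[2][1] = -5 + 9 = 4) = 1 (attained at k = 1)
  C[0][2] = min over k of (A[0][0] + B[0][2] = 4 + 3 = 7, A[0][1] + B[1][2] = 3 + 3 = 6, A[0][2] + B[2][2] = -5 + 9 = 4) = 4 (attained at k = 2)
  C[1][0] = min over k of (A[1][0] + B[0][0] = 1 + 5 = 6, A[1][1] + B[1][0] = -4 + -4 = -8, A[1][2] + B[2][0] = 7 + 6 = 13) = -8 (attained at k = 1)
  C[1][1] = min over k of (A[1][0] + B[0][1] = 1 + 1 = 2, A[1][1] + B[1][1] = -4 + -2 = -6, A[1][2] + B[2][1] = 7 + 9 = 16) = -6 (attained at k = 1)
  C[1][2] = min over k of (A[1][0] + B[0][2] = 1 + 3 = 4, A[1][1] + B[1][2] = -4 + 3 = -1, A[1][2] + B[2][2] = 7 + 9 = 16) = -1 (attained at k = 1)
  C[2][0] = min over k of (A[2][0] + B[0][0] = -1 + 5 = 4, A[2][1] + B[1][0] = 3 + -4 = -1, A[2][2] + B[2][0] = 3 + 6 = 9) = -1 (attained at k = 1)
  C[2][1] = min over k of (A[2][0] + B[0][1] = -1 + 1 = 0, A[2][1] + B[1][1] = 3 + -2 = 1, A[2][2] + B[2][1] = 3 + 9 = 12) = 0 (attained at k = 0)
  C[2][2] = min over k of (A[2][0] + B[0][2] = -1 + 3 = 2, A[2][1] + B[1][2] = 3 + 3 = 6, A[2][2] + B[2][2] = 3 + 9 = 12) = 2 (attained at k = 0)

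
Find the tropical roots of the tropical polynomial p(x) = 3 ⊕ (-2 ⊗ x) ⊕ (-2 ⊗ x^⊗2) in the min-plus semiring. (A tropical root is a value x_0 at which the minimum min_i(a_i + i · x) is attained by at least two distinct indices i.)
Roots: {0, 5}

Each tropical root is a break point of the lower envelope of the lines y = a_i + i · x (there are 3 lines, with slopes 0, 1, ..., 2). Only the lines that attain the minimum somewhere contribute to roots; other lines are dominated. Here the surviving (envelope) indices are i = 2, i = 1, i = 0.
Intersections between consecutive envelope lines give the roots: for adjacent envelope indices i < j the intersection is x = (a_i − a_j) / (j − i). Reading off the sorted break points: {0, 5}.
Verification: at each break x_0, at least two indices attain the minimum of min_i(a_i + i · x_0).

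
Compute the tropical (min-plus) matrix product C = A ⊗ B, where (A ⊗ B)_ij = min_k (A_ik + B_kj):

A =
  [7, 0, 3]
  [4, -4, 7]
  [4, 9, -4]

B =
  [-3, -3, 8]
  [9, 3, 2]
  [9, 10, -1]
A ⊗ B =
  [4, 3, 2]
  [1, -1, -2]
  [1, 1, -5]

Apply the min-plus product entry-by-entry:
  C[0][0] = min over k of (A[0][0] + B[0][0] = 7 + -3 = 4, A[0][1] + B[1][0] = 0 + 9 = 9, A[0][2] + B[2][0] = 3 + 9 = 12) = 4 (attained at k = 0)
  C[0][1] = min over k of (A[0][0] + B[0][1] = 7 + -3 = 4, A[0][1] + B[1][1] = 0 + 3 = 3, A[0][2] + B[2][1] = 3 + 10 = 13) = 3 (attained at k = 1)
  C[0][2] = min over k of (A[0][0] + B[0][2] = 7 + 8 = 15, A[0][1] + B[1][2] = 0 + 2 = 2, A[0][2] + B[2][2] = 3 + -1 = 2) = 2 (attained at k = 1)
  C[1][0] = min over k of (A[1][0] + B[0][0] = 4 + -3 = 1, A[1][1] + B[1][0] = -4 + 9 = 5, A[1][2] + B[2][0] = 7 + 9 = 16) = 1 (attained at k = 0)
  C[1][1] = min over k of (A[1][0] + B[0][1] = 4 + -3 = 1, A[1][1] + B[1][1] = -4 + 3 = -1, A[1][2] + B[2][1] = 7 + 10 = 17) = -1 (attained at k = 1)
  C[1][2] = min over k of (A[1][0] + B[0][2] = 4 + 8 = 12, A[1][1] + B[1][2] = -4 + 2 = -2, A[1][2] + B[2][2] = 7 + -1 = 6) = -2 (attained at k = 1)
  C[2][0] = min over k of (A[2][0] + B[0][0] = 4 + -3 = 1, A[2][1] + B[1][0] = 9 + 9 = 18, A[2][2] + B[2][0] = -4 + 9 = 5) = 1 (attained at k = 0)
  C[2][1] = min over k of (A[2][0] + B[0][1] = 4 + -3 = 1, A[2][1] + B[1][1] = 9 + 3 = 12, A[2][2] + B[2][1] = -4 + 10 = 6) = 1 (attained at k = 0)
  C[2][2] = min over k of (A[2][0] + B[0][2] = 4 + 8 = 12, A[2][1] + B[1][2] = 9 + 2 = 11, A[2][2] + B[2][2] = -4 + -1 = -5) = -5 (attained at k = 2)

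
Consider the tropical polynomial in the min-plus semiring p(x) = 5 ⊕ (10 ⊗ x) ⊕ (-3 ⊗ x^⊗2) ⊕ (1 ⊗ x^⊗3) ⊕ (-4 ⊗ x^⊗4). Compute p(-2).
p(-2) = -12

A tropical monomial a ⊗ x^⊗i evaluates to a + i · x. Evaluating each term at x = -2:
  Term 0 contributes 5 + 0 · -2 = 5
  Term 1 contributes 10 + 1 · -2 = 8
  Term 2 contributes -3 + 2 · -2 = -7
  Term 3 contributes 1 + 3 · -2 = -5
  Term 4 contributes -4 + 4 · -2 = -12
p(-2) = ⊕ of these = min[5, 8, -7, -5, -12] = -12.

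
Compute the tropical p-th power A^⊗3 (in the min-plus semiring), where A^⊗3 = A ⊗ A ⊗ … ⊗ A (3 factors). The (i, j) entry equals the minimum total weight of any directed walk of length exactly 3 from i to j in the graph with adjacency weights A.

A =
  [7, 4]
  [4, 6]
A^⊗3 =
  [14, 12]
  [12, 14]

Each entry (A^⊗3)_ij equals the minimum over all length-3 walks i = v_0 → v_1 → … → v_3 = j of Σ_t A[v_t][v_{t+1}]. For example, for (i, j) = (0, 1) we minimise over 4 possible intermediate vertex sequences; the minimum is 12, attained along the walk 0 → 1 → 0 → 1.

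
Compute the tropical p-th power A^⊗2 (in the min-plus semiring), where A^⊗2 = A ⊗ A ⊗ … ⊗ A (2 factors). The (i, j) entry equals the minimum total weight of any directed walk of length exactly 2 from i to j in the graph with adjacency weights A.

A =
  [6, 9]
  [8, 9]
A^⊗2 =
  [12, 15]
  [14, 17]

Each entry (A^⊗2)_ij equals the minimum over all length-2 walks i = v_0 → v_1 → … → v_2 = j of Σ_t A[v_t][v_{t+1}]. For example, for (i, j) = (0, 1) we minimise over 2 possible intermediate vertex sequences; the minimum is 15, attained along the walk 0 → 0 → 1.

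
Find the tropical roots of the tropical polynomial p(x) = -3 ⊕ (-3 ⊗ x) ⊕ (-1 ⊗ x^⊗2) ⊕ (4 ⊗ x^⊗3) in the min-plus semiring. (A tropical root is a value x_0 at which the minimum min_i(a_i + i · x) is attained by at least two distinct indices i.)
Roots: {-5, -2, 0}

Each tropical root is a break point of the lower envelope of the lines y = a_i + i · x (there are 4 lines, with slopes 0, 1, ..., 3). Only the lines that attain the minimum somewhere contribute to roots; other lines are dominated. Here the surviving (envelope) indices are i = 3, i = 2, i = 1, i = 0.
Intersections between consecutive envelope lines give the roots: for adjacent envelope indices i < j the intersection is x = (a_i − a_j) / (j − i). Reading off the sorted break points: {-5, -2, 0}.
Verification: at each break x_0, at least two indices attain the minimum of min_i(a_i + i · x_0).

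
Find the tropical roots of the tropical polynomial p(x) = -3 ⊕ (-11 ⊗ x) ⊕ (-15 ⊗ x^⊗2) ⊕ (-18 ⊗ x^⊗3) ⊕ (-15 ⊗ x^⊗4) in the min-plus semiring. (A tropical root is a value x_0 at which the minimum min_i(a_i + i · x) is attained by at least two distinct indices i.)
Roots: {-3, 3, 4, 8}

Each tropical root is a break point of the lower envelope of the lines y = a_i + i · x (there are 5 lines, with slopes 0, 1, ..., 4). Only the lines that attain the minimum somewhere contribute to roots; other lines are dominated. Here the surviving (envelope) indices are i = 4, i = 3, i = 2, i = 1, i = 0.
Intersections between consecutive envelope lines give the roots: for adjacent envelope indices i < j the intersection is x = (a_i − a_j) / (j − i). Reading off the sorted break points: {-3, 3, 4, 8}.
Verification: at each break x_0, at least two indices attain the minimum of min_i(a_i + i · x_0).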